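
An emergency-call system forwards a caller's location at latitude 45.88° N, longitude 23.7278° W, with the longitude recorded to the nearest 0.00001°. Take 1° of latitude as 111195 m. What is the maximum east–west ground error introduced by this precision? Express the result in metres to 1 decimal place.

0.4 metres

Rounding to 5 decimal places leaves the longitude within ±5e-06° of the true value.
At latitude 45.88° a degree of longitude spans 111195 m × cos 45.88° = 111195 × 0.6962 ≈ 77409.9 m.
So at most 5e-06° × 77409.9 ≈ 0.387049 m east–west.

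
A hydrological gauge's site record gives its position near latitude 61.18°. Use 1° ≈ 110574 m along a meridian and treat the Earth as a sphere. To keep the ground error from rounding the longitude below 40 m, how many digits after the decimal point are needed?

3 decimal places

At 61.18° one degree of longitude covers 110574 × cos 61.18° ≈ 110574 × 0.4821 ≈ 53303.3 m.
N decimal places → at most half a unit in the last place, 0.5 × 10⁻ᴺ° = 53303.3/2 × 10⁻ᴺ m.
Setting 26651.6 × 10⁻ᴺ ≤ 40 gives 10ᴺ ≥ 666.3, i.e. N ≥ 2.82.
At 2 places the error can reach 267 m, but 3 places keeps it to 26.7 m.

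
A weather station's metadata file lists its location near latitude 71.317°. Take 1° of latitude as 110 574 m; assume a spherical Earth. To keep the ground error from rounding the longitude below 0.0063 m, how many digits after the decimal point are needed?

At 71.317° one degree of longitude covers 110574 × cos 71.317° ≈ 110574 × 0.3203 ≈ 35420.4 m.
Rounding to N decimal places gives at most 0.5 × 10⁻ᴺ degrees of error, i.e. 0.5 × 10⁻ᴺ × 35420.4 m.
Need 0.5 × 35420.4 × 10⁻ᴺ ≤ 0.0063 → 10⁻ᴺ ≤ 3.557e-07, so N ≥ 6.45.
At 6 places the error can reach 0.0177 m, but 7 places keeps it to 0.00177 m.

7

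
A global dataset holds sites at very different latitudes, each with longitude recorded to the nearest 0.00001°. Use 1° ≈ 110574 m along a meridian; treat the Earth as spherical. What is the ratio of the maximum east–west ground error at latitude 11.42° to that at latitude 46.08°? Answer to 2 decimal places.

1.41

Rounding to 5 decimal places leaves the longitude within ±5e-06° of the true value.
Error at 11.42° = 5e-06° × 110574 × cos 11.42° ≈ 0.55287 × 0.9802 = 0.54192 m.
At 46.08°: 5e-06° × 110574 × cos 46.08° = 5e-06 × 110574 × 0.6937 ≈ 0.3835 m.
Ratio: 0.54192 / 0.3835 = cos 11.42° / cos 46.08° ≈ 1.4131.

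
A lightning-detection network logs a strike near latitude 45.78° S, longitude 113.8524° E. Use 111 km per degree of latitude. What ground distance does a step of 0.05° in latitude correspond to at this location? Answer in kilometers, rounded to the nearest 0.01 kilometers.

5.55 kilometers

Along a meridian 0.05° is 0.05 × 111000 = 5550 m.
That is 5550 m = 5.55 km.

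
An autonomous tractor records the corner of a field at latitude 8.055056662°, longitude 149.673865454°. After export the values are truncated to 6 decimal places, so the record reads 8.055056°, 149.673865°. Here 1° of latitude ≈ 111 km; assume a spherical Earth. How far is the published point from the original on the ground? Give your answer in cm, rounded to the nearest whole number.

Δlat = 8.055056662 − 8.055056 = +0.000000662°; Δlon = 149.673865454 − 149.673865 = +0.000000454°.
N–S: 0.000000662° × 111000 m/° = 0.073482 m.
E–W at 8.05506°: 0.000000454° × 111000 × cos 8.05506° = 0.000000454 × 111000 × 0.9901 ≈ 0.0498968 m.
Hypotenuse of the two orthogonal shifts: √(0.073482² + 0.0498968²) = 0.0888217 m.
That is 0.0888217 m = 8.8822 cm.

9 cm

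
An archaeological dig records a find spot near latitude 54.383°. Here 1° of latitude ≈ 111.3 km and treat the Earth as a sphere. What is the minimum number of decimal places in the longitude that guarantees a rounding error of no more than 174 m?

At 54.383° one degree of longitude covers 111300 × cos 54.383° ≈ 111300 × 0.5824 ≈ 64817.1 m.
Rounding to N decimal places gives at most 0.5 × 10⁻ᴺ degrees of error, i.e. 0.5 × 10⁻ᴺ × 64817.1 m.
Need 0.5 × 64817.1 × 10⁻ᴺ ≤ 174 → 10⁻ᴺ ≤ 5.369e-03, so N ≥ 2.27.
N = 2 would give 324 m (too coarse); N = 3 gives 32.4 m ≤ 174 m.

3 decimal places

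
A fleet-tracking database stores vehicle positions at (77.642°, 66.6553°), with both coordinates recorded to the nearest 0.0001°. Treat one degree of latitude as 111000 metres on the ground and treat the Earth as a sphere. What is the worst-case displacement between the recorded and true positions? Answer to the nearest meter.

Rounding to 4 decimal places leaves each coordinate within ±5e-05° of the true value.
Latitude error → 5e-05 × 111000 = 5.55 m along the meridian.
Longitude error → 5e-05 × 111000 × cos 77.642° = 5e-05 × 111000 × 0.2140 ≈ 1.18781 m.
Worst case both components are at the extreme and orthogonal: √(5.55² + 1.18781²) ≈ 5.67568 m.

6 meters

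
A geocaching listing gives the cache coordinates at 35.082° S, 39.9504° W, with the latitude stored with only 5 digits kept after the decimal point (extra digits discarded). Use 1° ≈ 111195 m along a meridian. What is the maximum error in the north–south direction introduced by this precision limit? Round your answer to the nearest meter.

1 meters

Truncating at 5 decimal places can drop up to a full unit in the last place, so the latitude may be off by as much as 1e-05°.
North–south distance: 1e-05° × 111195 m/° = 1.11195 m.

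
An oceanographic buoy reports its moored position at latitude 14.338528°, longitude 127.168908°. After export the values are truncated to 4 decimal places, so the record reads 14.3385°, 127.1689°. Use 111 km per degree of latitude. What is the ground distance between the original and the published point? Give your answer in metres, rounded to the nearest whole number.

The latitude changed by +0.000028° and the longitude by +0.000008°.
N–S: 0.000028° × 111000 m/° = 3.108 m.
E–W at 14.3385°: 0.000008° × 111000 × cos 14.3385° = 0.000008 × 111000 × 0.9688 ≈ 0.860338 m.
Distance: √(3.108² + 0.860338²) ≈ 3.22488 m.

3 metres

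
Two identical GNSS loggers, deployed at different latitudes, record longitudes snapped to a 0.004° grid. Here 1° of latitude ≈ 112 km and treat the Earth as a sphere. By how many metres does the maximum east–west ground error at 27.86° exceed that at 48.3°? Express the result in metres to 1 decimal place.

With a 0.004° grid the true value lies within half a step, ±0.004°/2 = ±0.002°, of the stored one.
Error at 27.86° = 0.002° × 112000 × cos 27.86° ≈ 224 × 0.8841 = 198.04 m.
At 48.3°: 0.002° × 112000 × cos 48.3° = 0.002 × 112000 × 0.6652 ≈ 149.01 m.
So the lower-latitude error exceeds the higher by 198.04 − 149.01 = 49.025 m.

49.0 metres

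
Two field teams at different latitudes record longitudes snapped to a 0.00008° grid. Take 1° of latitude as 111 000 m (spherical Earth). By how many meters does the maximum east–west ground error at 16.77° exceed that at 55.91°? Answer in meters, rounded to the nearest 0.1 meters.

With a 0.00008° grid the true value lies within half a step, ±0.00008°/2 = ±4e-05°, of the stored one.
Error at 16.77° = 4e-05° × 111000 × cos 16.77° ≈ 4.44 × 0.9575 = 4.2512 m.
Error at 55.91° = 4e-05° × 111000 × cos 55.91° ≈ 4.44 × 0.5605 = 2.4886 m.
Difference: 4.2512 − 2.4886 = 1.7626 m.

1.8 meters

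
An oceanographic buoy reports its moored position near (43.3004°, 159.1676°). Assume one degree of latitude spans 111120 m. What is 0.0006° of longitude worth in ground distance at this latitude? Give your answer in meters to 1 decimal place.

48.5 meters

One degree of longitude here spans 111120 × cos 43.3004° = 111120 × 0.7278 ≈ 80869.6 m; 0.0006° of that is 48.5217 m.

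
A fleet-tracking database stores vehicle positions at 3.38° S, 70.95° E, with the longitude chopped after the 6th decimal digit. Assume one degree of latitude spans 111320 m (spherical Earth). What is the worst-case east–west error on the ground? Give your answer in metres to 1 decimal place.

Truncating at 6 decimal places can drop up to a full unit in the last place, so the longitude may be off by as much as 1e-06°.
Parallels shrink by cos φ, so at 3.38° a degree of longitude is 111320 × 0.9983 ≈ 111126 m.
East–west error: 1e-06° × 111126 m/° ≈ 0.111126 m.

0.1 metres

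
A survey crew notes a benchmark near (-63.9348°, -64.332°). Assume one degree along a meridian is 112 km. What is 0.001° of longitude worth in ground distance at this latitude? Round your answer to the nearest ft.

One degree of longitude here spans 112000 × cos 63.9348° = 112000 × 0.4394 ≈ 49212.1 m; 0.001° of that is 49.2121 m.
In feet: 49.2121 m ÷ 0.3048 ≈ 161.46 ft.

161 ft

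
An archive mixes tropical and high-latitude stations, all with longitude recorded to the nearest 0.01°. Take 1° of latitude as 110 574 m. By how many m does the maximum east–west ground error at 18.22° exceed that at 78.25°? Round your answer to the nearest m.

413 m

Rounding to 2 decimal places leaves the longitude within ±0.005° of the true value.
Error at 18.22° = 0.005° × 110574 × cos 18.22° ≈ 552.87 × 0.9499 = 525.15 m.
Error at 78.25° = 0.005° × 110574 × cos 78.25° ≈ 552.87 × 0.2036 = 112.59 m.
So the lower-latitude error exceeds the higher by 525.15 − 112.59 = 412.56 m.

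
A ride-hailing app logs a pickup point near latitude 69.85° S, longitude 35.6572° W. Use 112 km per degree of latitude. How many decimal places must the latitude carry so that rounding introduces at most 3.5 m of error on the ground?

One degree of latitude covers 112000 m.
With N decimal places the half-ulp bound is 0.5·10⁻ᴺ°, or 0.5·10⁻ᴺ × 112000 m on the ground.
Need 0.5 × 112000 × 10⁻ᴺ ≤ 3.5 → 10⁻ᴺ ≤ 6.250e-05, so N ≥ 4.20.
At 4 places the error can reach 5.6 m, but 5 places keeps it to 0.56 m.

5 decimal places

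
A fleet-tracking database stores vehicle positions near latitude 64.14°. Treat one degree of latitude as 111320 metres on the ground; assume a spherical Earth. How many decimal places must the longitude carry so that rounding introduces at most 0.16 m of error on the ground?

6 decimal places

At 64.14° one degree of longitude covers 111320 × cos 64.14° ≈ 111320 × 0.4362 ≈ 48554.9 m.
N decimal places → at most half a unit in the last place, 0.5 × 10⁻ᴺ° = 48554.9/2 × 10⁻ᴺ m.
Setting 24277.4 × 10⁻ᴺ ≤ 0.16 gives 10ᴺ ≥ 1.517e+05, i.e. N ≥ 5.18.
At 5 places the error can reach 0.243 m, but 6 places keeps it to 0.0243 m.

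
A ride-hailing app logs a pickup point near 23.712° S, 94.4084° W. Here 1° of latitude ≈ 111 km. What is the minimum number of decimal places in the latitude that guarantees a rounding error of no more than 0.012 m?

One degree of latitude covers 111000 m.
N decimal places → at most half a unit in the last place, 0.5 × 10⁻ᴺ° = 111000/2 × 10⁻ᴺ m.
Need 0.5 × 111000 × 10⁻ᴺ ≤ 0.012 → 10⁻ᴺ ≤ 2.162e-07, so N ≥ 6.67.
At 6 places the error can reach 0.0555 m, but 7 places keeps it to 0.00555 m.

7 decimal places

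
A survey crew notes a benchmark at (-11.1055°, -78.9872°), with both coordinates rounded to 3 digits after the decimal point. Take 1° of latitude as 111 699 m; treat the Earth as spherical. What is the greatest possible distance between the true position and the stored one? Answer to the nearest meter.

78 meters

Rounding to 3 decimal places leaves each coordinate within ±0.0005° of the true value.
North–south component: 0.0005° × 111699 = 55.8495 m.
E–W at 11.1055°: 0.0005° × 111699 × cos 11.1055° = 0.0005 × 111699 × 0.9813 ≈ 54.8037 m.
Worst case both components are at the extreme and orthogonal: √(55.8495² + 54.8037²) ≈ 78.2471 m.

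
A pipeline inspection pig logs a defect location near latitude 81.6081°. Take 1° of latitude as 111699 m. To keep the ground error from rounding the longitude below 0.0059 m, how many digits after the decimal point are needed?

At 81.6081° one degree of longitude covers 111699 × cos 81.6081° ≈ 111699 × 0.1459 ≈ 16301.7 m.
With N decimal places the half-ulp bound is 0.5·10⁻ᴺ°, or 0.5·10⁻ᴺ × 16301.7 m on the ground.
Need 0.5 × 16301.7 × 10⁻ᴺ ≤ 0.0059 → 10⁻ᴺ ≤ 7.239e-07, so N ≥ 6.14.
At 6 places the error can reach 0.00815 m, but 7 places keeps it to 0.000815 m.

7 decimal places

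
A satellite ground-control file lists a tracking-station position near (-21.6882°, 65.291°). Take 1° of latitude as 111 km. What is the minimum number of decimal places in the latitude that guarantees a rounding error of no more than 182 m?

One degree of latitude covers 111000 m.
With N decimal places the half-ulp bound is 0.5·10⁻ᴺ°, or 0.5·10⁻ᴺ × 111000 m on the ground.
Setting 55500 × 10⁻ᴺ ≤ 182 gives 10ᴺ ≥ 304.9, i.e. N ≥ 2.48.
So 3 decimal places suffice (55.5 m); 2 would allow up to 555 m.

3 decimal places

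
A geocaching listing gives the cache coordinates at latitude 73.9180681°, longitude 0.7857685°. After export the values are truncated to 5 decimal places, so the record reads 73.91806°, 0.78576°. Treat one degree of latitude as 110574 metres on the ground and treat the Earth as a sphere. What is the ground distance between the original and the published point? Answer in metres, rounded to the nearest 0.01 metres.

Δlat = 73.9180681 − 73.91806 = +0.0000081°; Δlon = 0.7857685 − 0.78576 = +0.0000085°.
North–south shift: 0.0000081 × 110574 = 0.895649 m.
E–W at 73.9181°: 0.0000085° × 110574 × cos 73.9181° = 0.0000085 × 110574 × 0.2770 ≈ 0.260358 m.
Distance: √(0.895649² + 0.260358²) ≈ 0.932724 m.

0.93 metres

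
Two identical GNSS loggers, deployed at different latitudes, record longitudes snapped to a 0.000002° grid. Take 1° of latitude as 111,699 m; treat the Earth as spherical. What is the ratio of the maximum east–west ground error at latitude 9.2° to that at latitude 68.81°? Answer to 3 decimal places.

With a 0.000002° grid the true value lies within half a step, ±0.000002°/2 = ±1e-06°, of the stored one.
At 9.2°: 1e-06° × 111699 × cos 9.2° = 1e-06 × 111699 × 0.9871 ≈ 0.11026 m.
Error at 68.81° = 1e-06° × 111699 × cos 68.81° ≈ 0.1117 × 0.3615 = 0.040375 m.
The ratio reduces to cos 9.2° / cos 68.81° = 0.9871/0.3615 ≈ 2.7310.

2.731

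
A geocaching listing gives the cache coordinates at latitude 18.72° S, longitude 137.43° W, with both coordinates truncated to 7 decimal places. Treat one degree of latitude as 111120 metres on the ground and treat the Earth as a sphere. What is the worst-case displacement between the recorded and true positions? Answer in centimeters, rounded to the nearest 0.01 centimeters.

Truncating at 7 decimal places can drop up to a full unit in the last place, so each coordinate may be off by as much as 1e-07°.
Latitude error → 1e-07 × 111120 = 0.011112 m along the meridian.
E–W at 18.72°: 1e-07° × 111120 × cos 18.72° = 1e-07 × 111120 × 0.9471 ≈ 0.0105242 m.
The two errors are perpendicular, so the maximum displacement is √(0.011112² + 0.0105242²) ≈ 0.0153047 m.
That is 0.0153047 m = 1.5305 cm.

1.53 centimeters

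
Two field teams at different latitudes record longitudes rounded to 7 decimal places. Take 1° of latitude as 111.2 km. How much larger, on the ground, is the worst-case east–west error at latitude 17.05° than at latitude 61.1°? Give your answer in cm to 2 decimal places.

0.26 cm

Rounding to 7 decimal places leaves the longitude within ±5e-08° of the true value.
Error at 17.05° = 5e-08° × 111200 × cos 17.05° ≈ 0.00556 × 0.9560 = 0.0053156 m.
Error at 61.1° = 5e-08° × 111200 × cos 61.1° ≈ 0.00556 × 0.4833 = 0.0026871 m.
Difference: 0.0053156 − 0.0026871 = 0.0026286 m.
That is 0.00262858 m = 0.26286 cm.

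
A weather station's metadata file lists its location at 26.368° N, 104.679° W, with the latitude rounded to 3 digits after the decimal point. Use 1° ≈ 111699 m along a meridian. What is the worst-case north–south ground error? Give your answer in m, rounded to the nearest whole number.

56 m

Rounding to 3 decimal places leaves the latitude within ±0.0005° of the true value.
Along the meridian that is 0.0005° × 111699 m/° = 55.8495 m.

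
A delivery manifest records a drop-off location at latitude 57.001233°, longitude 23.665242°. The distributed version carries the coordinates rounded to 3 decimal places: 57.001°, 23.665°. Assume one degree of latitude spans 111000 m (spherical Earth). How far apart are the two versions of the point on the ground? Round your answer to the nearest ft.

97 ft

Δlat = 57.001233 − 57.001 = +0.000233°; Δlon = 23.665242 − 23.665 = +0.000242°.
N–S: 0.000233° × 111000 m/° = 25.863 m.
East–west at this latitude: 0.000242° × 111000 × cos 57.001° ≈ 0.000242 × 60453.3 = 14.6297 m.
Combined displacement = (25.863² + 14.6297²)^½ ≈ 29.714 m.
In feet: 29.714 m ÷ 0.3048 ≈ 97.487 ft.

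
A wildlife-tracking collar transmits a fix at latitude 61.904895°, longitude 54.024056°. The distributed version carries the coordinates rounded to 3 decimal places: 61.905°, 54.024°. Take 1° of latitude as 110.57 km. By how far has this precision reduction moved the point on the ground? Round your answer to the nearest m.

12 m

The latitude changed by -0.000105° and the longitude by +0.000056°.
North–south shift: -0.000105 × 110570 = -11.6098 m.
East–west at this latitude: 0.000056° × 110570 × cos 61.905° ≈ 0.000056 × 52071.3 = 2.91599 m.
Combined displacement = (11.6098² + 2.91599²)^½ ≈ 11.9704 m.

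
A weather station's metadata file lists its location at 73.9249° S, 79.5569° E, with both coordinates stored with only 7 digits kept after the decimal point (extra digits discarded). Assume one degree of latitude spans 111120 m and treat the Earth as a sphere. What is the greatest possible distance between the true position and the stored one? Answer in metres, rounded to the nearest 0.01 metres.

Truncating at 7 decimal places can drop up to a full unit in the last place, so each coordinate may be off by as much as 1e-07°.
N–S: 1e-07° × 111120 m/° = 0.011112 m.
E–W at 73.9249°: 1e-07° × 111120 × cos 73.9249° = 1e-07 × 111120 × 0.2769 ≈ 0.00307688 m.
The two errors are perpendicular, so the maximum displacement is √(0.011112² + 0.00307688²) ≈ 0.0115301 m.

0.01 metres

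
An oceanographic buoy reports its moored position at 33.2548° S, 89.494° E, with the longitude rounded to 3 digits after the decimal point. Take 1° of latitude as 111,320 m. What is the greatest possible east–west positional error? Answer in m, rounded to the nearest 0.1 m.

Rounding to 3 decimal places leaves the longitude within ±0.0005° of the true value.
At latitude 33.2548° a degree of longitude spans 111320 m × cos 33.2548° = 111320 × 0.8362 ≈ 93090.3 m.
East–west error: 0.0005° × 93090.3 m/° ≈ 46.5451 m.

46.5 m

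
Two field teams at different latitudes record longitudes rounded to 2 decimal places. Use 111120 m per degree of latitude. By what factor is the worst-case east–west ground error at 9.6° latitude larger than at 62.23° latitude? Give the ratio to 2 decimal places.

2.12

Rounding to 2 decimal places leaves the longitude within ±0.005° of the true value.
At 9.6°: 0.005° × 111120 × cos 9.6° = 0.005 × 111120 × 0.9860 ≈ 547.82 m.
Error at 62.23° = 0.005° × 111120 × cos 62.23° ≈ 555.6 × 0.4659 = 258.87 m.
Ratio: 547.82 / 258.87 = cos 9.6° / cos 62.23° ≈ 2.1162.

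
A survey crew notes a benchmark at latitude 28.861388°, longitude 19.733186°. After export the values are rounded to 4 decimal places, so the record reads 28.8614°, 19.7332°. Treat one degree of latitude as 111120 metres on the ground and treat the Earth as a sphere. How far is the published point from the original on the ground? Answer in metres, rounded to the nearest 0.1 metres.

The latitude changed by -0.000012° and the longitude by -0.000014°.
N–S: -0.000012° × 111120 m/° = -1.33344 m.
E–W at 28.8614°: -0.000014° × 111120 × cos 28.8614° = -0.000014 × 111120 × 0.8758 ≈ -1.36245 m.
Hypotenuse of the two orthogonal shifts: √(1.33344² + 1.36245²) = 1.90639 m.

1.9 metres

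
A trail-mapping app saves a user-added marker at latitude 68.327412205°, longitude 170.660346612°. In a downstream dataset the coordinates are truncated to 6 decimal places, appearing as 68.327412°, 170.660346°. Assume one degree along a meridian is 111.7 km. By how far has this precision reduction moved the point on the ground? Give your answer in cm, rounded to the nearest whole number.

3 cm

The latitude changed by +0.000000205° and the longitude by +0.000000612°.
North–south shift: 0.000000205 × 111700 = 0.0228985 m.
East–west at this latitude: 0.000000612° × 111700 × cos 68.3274° ≈ 0.000000612 × 41251.1 = 0.0252456 m.
Combined displacement = (0.0228985² + 0.0252456²)^½ ≈ 0.0340835 m.
That is 0.0340835 m = 3.4083 cm.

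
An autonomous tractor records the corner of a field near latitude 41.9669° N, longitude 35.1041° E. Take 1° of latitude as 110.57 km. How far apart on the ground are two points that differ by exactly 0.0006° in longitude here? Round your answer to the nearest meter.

49 meters

One degree of longitude here spans 110570 × cos 41.9669° = 110570 × 0.7435 ≈ 82212.3 m; 0.0006° of that is 49.3274 m.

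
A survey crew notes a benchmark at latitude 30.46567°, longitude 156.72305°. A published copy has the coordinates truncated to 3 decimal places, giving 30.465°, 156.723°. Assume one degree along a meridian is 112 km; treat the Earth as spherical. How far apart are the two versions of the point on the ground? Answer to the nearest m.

Δlat = 30.46567 − 30.465 = +0.00067°; Δlon = 156.72305 − 156.723 = +0.00005°.
North–south shift: 0.00067 × 112000 = 75.04 m.
E–W at 30.465°: 0.00005° × 112000 × cos 30.465° = 0.00005 × 112000 × 0.8619 ≈ 4.82686 m.
Hypotenuse of the two orthogonal shifts: √(75.04² + 4.82686²) = 75.1951 m.

75 m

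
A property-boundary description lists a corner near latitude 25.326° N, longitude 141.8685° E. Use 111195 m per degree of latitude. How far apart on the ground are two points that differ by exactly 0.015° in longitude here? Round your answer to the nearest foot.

4946 feet

0.015° of longitude at 25.326° is 0.015 × 111195 × cos 25.326° ≈ 0.015 × 100508 = 1507.62 m.
Converting: 1507.62 m × 3.2808 ft/m ≈ 4946.3 ft.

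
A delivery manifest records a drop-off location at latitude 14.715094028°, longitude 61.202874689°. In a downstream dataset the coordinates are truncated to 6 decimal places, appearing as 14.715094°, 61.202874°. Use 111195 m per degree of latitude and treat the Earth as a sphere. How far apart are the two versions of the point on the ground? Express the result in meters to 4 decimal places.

0.0742 meters

Δlat = 14.715094028 − 14.715094 = +0.000000028°; Δlon = 61.202874689 − 61.202874 = +0.000000689°.
North–south shift: 0.000000028 × 111195 = 0.00311346 m.
E–W at 14.7151°: 0.000000689° × 111195 × cos 14.7151° = 0.000000689 × 111195 × 0.9672 ≈ 0.0741005 m.
Hypotenuse of the two orthogonal shifts: √(0.00311346² + 0.0741005²) = 0.0741659 m.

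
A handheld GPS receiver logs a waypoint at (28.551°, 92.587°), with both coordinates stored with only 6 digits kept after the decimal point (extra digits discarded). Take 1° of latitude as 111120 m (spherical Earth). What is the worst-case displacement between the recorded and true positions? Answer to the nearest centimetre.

Truncating at 6 decimal places can drop up to a full unit in the last place, so each coordinate may be off by as much as 1e-06°.
N–S: 1e-06° × 111120 m/° = 0.11112 m.
Longitude error → 1e-06 × 111120 × cos 28.551° = 1e-06 × 111120 × 0.8784 ≈ 0.0976069 m.
Combining orthogonally: (0.11112² + 0.0976069²)^½ ≈ 0.147901 m.
That is 0.147901 m = 14.79 cm.

15 centimetres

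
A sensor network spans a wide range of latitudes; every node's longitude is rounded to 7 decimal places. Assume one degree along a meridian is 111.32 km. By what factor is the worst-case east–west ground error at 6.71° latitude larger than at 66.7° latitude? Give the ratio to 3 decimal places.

2.511

Rounding to 7 decimal places leaves the longitude within ±5e-08° of the true value.
Error at 6.71° = 5e-08° × 111320 × cos 6.71° ≈ 0.005566 × 0.9932 = 0.0055279 m.
At 66.7°: 5e-08° × 111320 × cos 66.7° = 5e-08 × 111320 × 0.3955 ≈ 0.0022016 m.
The ratio reduces to cos 6.71° / cos 66.7° = 0.9932/0.3955 ≈ 2.5108.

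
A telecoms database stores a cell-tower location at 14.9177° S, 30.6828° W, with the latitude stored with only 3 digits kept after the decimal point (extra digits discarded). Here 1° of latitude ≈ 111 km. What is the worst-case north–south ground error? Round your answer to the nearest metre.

Truncating at 3 decimal places can drop up to a full unit in the last place, so the latitude may be off by as much as 0.001°.
North–south distance: 0.001° × 111000 m/° = 111 m.

111 metres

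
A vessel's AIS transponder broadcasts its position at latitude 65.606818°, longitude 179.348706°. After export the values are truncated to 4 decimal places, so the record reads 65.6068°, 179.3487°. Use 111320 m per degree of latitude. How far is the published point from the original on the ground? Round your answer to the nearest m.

The latitude changed by +0.000018° and the longitude by +0.000006°.
North–south shift: 0.000018 × 111320 = 2.00376 m.
East–west at this latitude: 0.000006° × 111320 × cos 65.6068° ≈ 0.000006 × 45974.8 = 0.275849 m.
Hypotenuse of the two orthogonal shifts: √(2.00376² + 0.275849²) = 2.02266 m.

2 m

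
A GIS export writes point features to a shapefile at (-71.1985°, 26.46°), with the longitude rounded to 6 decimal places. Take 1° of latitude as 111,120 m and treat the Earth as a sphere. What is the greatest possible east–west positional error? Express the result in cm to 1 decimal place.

1.8 cm

Rounding to 6 decimal places leaves the longitude within ±5e-07° of the true value.
At latitude 71.1985° a degree of longitude spans 111120 m × cos 71.1985° = 111120 × 0.3223 ≈ 35812.9 m.
Maximum E–W displacement: 5e-07 × 35812.9 = 0.0179065 m.
That is 0.0179065 m = 1.7906 cm.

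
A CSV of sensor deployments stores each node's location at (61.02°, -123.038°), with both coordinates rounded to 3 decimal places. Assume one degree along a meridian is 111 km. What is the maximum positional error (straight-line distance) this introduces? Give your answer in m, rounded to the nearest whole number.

62 m

Rounding to 3 decimal places leaves each coordinate within ±0.0005° of the true value.
North–south component: 0.0005° × 111000 = 55.5 m.
East–west component at 61.02°: 0.0005° × 111000 × cos 61.02° ≈ 0.0005 × 53780 ≈ 26.89 m.
Worst case both components are at the extreme and orthogonal: √(55.5² + 26.89²) ≈ 61.6711 m.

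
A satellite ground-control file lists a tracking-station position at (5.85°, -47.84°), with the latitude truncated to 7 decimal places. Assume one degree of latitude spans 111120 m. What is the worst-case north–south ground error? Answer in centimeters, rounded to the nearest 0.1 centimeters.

Truncating at 7 decimal places can drop up to a full unit in the last place, so the latitude may be off by as much as 1e-07°.
Along the meridian that is 1e-07° × 111120 m/° = 0.011112 m.
That is 0.011112 m = 1.1112 cm.

1.1 centimeters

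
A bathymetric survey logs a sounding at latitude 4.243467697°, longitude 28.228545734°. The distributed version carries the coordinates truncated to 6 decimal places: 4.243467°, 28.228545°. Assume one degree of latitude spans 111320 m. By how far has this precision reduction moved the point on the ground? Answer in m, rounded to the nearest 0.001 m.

The latitude changed by +0.000000697° and the longitude by +0.000000734°.
N–S: 0.000000697° × 111320 m/° = 0.07759 m.
E–W at 4.24347°: 0.000000734° × 111320 × cos 4.24347° = 0.000000734 × 111320 × 0.9973 ≈ 0.0814849 m.
Distance: √(0.07759² + 0.0814849²) ≈ 0.112517 m.

0.113 m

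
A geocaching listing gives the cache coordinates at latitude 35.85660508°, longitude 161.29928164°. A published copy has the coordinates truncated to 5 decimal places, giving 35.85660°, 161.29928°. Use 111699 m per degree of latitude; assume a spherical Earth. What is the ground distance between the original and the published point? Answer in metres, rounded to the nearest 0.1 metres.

0.6 metres

The latitude changed by +0.00000508° and the longitude by +0.00000164°.
N–S: 0.00000508° × 111699 m/° = 0.567431 m.
E–W at 35.8566°: 0.00000164° × 111699 × cos 35.8566° = 0.00000164 × 111699 × 0.8105 ≈ 0.14847 m.
Hypotenuse of the two orthogonal shifts: √(0.567431² + 0.14847²) = 0.586533 m.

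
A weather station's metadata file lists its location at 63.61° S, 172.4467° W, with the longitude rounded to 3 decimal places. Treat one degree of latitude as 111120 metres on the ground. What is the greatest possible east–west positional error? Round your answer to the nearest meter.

25 meters

Rounding to 3 decimal places leaves the longitude within ±0.0005° of the true value.
Parallels shrink by cos φ, so at 63.61° a degree of longitude is 111120 × 0.4445 ≈ 49390.5 m.
So at most 0.0005° × 49390.5 ≈ 24.6952 m east–west.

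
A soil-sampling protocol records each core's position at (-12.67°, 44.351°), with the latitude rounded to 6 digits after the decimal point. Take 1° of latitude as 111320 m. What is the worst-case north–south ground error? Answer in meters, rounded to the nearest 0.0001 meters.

0.0557 meters

Rounding to 6 decimal places leaves the latitude within ±5e-07° of the true value.
North–south distance: 5e-07° × 111320 m/° = 0.05566 m.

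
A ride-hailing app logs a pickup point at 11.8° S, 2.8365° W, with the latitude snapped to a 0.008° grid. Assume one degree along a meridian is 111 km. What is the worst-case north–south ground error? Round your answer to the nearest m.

444 m

With a 0.008° grid the true value lies within half a step, ±0.008°/2 = ±0.004°, of the stored one.
North–south distance: 0.004° × 111000 m/° = 444 m.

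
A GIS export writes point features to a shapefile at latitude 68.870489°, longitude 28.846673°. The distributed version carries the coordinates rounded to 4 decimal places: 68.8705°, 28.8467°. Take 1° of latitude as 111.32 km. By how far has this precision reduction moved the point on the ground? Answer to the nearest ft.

Δlat = 68.870489 − 68.8705 = -0.000011°; Δlon = 28.846673 − 28.8467 = -0.000027°.
North–south shift: -0.000011 × 111320 = -1.22452 m.
E–W at 68.8705°: -0.000027° × 111320 × cos 68.8705° = -0.000027 × 111320 × 0.3605 ≈ -1.08346 m.
Combined displacement = (1.22452² + 1.08346²)^½ ≈ 1.63504 m.
Converting: 1.63504 m × 3.2808 ft/m ≈ 5.3643 ft.

5 ft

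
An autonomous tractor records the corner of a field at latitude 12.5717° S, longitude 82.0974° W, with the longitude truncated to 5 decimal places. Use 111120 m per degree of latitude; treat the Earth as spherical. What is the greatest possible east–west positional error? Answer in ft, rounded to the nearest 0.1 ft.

3.6 ft

Truncating at 5 decimal places can drop up to a full unit in the last place, so the longitude may be off by as much as 1e-05°.
At latitude 12.5717° a degree of longitude spans 111120 m × cos 12.5717° = 111120 × 0.9760 ≈ 108456 m.
So at most 1e-05° × 108456 ≈ 1.08456 m east–west.
Converting: 1.08456 m × 3.2808 ft/m ≈ 3.5583 ft.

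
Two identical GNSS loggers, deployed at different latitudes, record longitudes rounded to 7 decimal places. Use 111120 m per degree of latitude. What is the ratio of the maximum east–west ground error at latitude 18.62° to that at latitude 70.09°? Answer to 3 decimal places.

Rounding to 7 decimal places leaves the longitude within ±5e-08° of the true value.
At 18.62°: 5e-08° × 111120 × cos 18.62° = 5e-08 × 111120 × 0.9477 ≈ 0.0052652 m.
At 70.09°: 5e-08° × 111120 × cos 70.09° = 5e-08 × 111120 × 0.3405 ≈ 0.0018921 m.
The ratio reduces to cos 18.62° / cos 70.09° = 0.9477/0.3405 ≈ 2.7828.

2.783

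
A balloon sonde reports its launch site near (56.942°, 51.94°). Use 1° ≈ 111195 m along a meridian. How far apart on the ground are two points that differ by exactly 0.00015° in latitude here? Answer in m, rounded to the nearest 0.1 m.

Along a meridian 0.00015° is 0.00015 × 111195 = 16.6793 m.

16.7 m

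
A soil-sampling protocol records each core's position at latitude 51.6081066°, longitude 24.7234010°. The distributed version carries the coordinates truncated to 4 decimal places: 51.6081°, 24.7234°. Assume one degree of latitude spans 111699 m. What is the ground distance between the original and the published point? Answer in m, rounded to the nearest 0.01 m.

0.74 m

Δlat = 51.6081066 − 51.6081 = +0.0000066°; Δlon = 24.7234010 − 24.7234 = +0.0000010°.
North–south shift: 0.0000066 × 111699 = 0.737213 m.
East–west at this latitude: 0.0000010° × 111699 × cos 51.6081° ≈ 0.0000010 × 69369.2 = 0.0693692 m.
Hypotenuse of the two orthogonal shifts: √(0.737213² + 0.0693692²) = 0.74047 m.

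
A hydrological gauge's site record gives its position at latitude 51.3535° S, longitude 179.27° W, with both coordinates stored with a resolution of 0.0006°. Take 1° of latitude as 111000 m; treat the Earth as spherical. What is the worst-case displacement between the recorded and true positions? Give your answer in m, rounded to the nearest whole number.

39 m

With a 0.0006° grid the true value lies within half a step, ±0.0006°/2 = ±0.0003°, of the stored one.
North–south component: 0.0003° × 111000 = 33.3 m.
East–west component at 51.3535°: 0.0003° × 111000 × cos 51.3535° ≈ 0.0003 × 69321 ≈ 20.7963 m.
Combining orthogonally: (33.3² + 20.7963²)^½ ≈ 39.2604 m.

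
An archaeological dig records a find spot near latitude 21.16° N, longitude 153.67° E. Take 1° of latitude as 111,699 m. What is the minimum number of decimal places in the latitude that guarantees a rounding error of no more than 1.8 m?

5 decimal places

One degree of latitude covers 111699 m.
N decimal places → at most half a unit in the last place, 0.5 × 10⁻ᴺ° = 111699/2 × 10⁻ᴺ m.
Need 0.5 × 111699 × 10⁻ᴺ ≤ 1.8 → 10⁻ᴺ ≤ 3.223e-05, so N ≥ 4.49.
At 4 places the error can reach 5.58 m, but 5 places keeps it to 0.558 m.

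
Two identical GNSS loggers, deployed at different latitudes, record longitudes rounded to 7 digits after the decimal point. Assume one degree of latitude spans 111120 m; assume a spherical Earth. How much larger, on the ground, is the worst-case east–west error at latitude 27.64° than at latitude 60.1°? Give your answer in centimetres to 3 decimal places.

Rounding to 7 decimal places leaves the longitude within ±5e-08° of the true value.
At 27.64°: 5e-08° × 111120 × cos 27.64° = 5e-08 × 111120 × 0.8859 ≈ 0.0049219 m.
Error at 60.1° = 5e-08° × 111120 × cos 60.1° ≈ 0.005556 × 0.4985 = 0.0027696 m.
Difference: 0.0049219 − 0.0027696 = 0.0021524 m.
That is 0.00215235 m = 0.21524 cm.

0.215 centimetres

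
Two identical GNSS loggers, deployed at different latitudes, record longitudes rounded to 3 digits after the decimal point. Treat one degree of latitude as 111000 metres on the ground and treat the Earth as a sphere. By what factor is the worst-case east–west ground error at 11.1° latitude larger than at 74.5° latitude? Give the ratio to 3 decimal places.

3.672

Rounding to 3 decimal places leaves the longitude within ±0.0005° of the true value.
At 11.1°: 0.0005° × 111000 × cos 11.1° = 0.0005 × 111000 × 0.9813 ≈ 54.462 m.
At 74.5°: 0.0005° × 111000 × cos 74.5° = 0.0005 × 111000 × 0.2672 ≈ 14.832 m.
The ratio reduces to cos 11.1° / cos 74.5° = 0.9813/0.2672 ≈ 3.6720.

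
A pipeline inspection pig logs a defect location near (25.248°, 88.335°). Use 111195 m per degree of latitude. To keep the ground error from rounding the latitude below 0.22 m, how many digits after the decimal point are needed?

One degree of latitude covers 111195 m.
N decimal places → at most half a unit in the last place, 0.5 × 10⁻ᴺ° = 111195/2 × 10⁻ᴺ m.
Need 0.5 × 111195 × 10⁻ᴺ ≤ 0.22 → 10⁻ᴺ ≤ 3.957e-06, so N ≥ 5.40.
At 5 places the error can reach 0.556 m, but 6 places keeps it to 0.0556 m.

6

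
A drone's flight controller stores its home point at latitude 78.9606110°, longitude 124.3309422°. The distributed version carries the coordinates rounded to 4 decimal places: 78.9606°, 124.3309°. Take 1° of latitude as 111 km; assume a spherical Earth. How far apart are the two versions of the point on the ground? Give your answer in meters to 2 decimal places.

1.52 meters

Δlat = 78.9606110 − 78.9606 = +0.0000110°; Δlon = 124.3309422 − 124.3309 = +0.0000422°.
North–south shift: 0.0000110 × 111000 = 1.221 m.
East–west at this latitude: 0.0000422° × 111000 × cos 78.9606° ≈ 0.0000422 × 21254.7 = 0.896949 m.
Hypotenuse of the two orthogonal shifts: √(1.221² + 0.896949²) = 1.51504 m.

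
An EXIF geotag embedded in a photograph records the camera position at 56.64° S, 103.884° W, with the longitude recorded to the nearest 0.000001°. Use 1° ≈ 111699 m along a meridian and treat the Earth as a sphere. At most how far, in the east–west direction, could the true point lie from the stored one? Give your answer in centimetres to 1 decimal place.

Rounding to 6 decimal places leaves the longitude within ±5e-07° of the true value.
One degree of longitude at 56.64° is 111699 × cos 56.64° ≈ 111699 × 0.5499 = 61423 m.
East–west error: 5e-07° × 61423 m/° ≈ 0.0307115 m.
That is 0.0307115 m = 3.0712 cm.

3.1 centimetres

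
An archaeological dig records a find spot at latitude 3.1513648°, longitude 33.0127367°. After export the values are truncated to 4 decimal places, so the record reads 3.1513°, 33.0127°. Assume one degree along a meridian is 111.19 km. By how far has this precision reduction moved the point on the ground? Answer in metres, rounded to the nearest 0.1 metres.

8.3 metres

Δlat = 3.1513648 − 3.1513 = +0.0000648°; Δlon = 33.0127367 − 33.0127 = +0.0000367°.
N–S: 0.0000648° × 111190 m/° = 7.20511 m.
E–W at 3.1513°: 0.0000367° × 111190 × cos 3.1513° = 0.0000367 × 111190 × 0.9985 ≈ 4.0745 m.
Hypotenuse of the two orthogonal shifts: √(7.20511² + 4.0745²) = 8.27739 m.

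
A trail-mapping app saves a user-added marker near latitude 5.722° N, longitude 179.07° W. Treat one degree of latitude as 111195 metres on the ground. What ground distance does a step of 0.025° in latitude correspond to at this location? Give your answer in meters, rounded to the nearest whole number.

Along a meridian 0.025° is 0.025 × 111195 = 2779.88 m.

2780 meters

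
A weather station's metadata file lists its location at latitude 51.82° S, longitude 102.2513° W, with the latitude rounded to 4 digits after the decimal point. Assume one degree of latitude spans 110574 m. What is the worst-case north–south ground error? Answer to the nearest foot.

Rounding to 4 decimal places leaves the latitude within ±5e-05° of the true value.
Along the meridian that is 5e-05° × 110574 m/° = 5.5287 m.
In feet: 5.5287 m ÷ 0.3048 ≈ 18.139 ft.

18 feet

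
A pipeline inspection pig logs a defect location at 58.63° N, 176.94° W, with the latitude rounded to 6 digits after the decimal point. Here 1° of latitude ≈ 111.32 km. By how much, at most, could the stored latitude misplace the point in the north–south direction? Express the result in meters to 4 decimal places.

Rounding to 6 decimal places leaves the latitude within ±5e-07° of the true value.
North–south distance: 5e-07° × 111320 m/° = 0.05566 m.

0.0557 meters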